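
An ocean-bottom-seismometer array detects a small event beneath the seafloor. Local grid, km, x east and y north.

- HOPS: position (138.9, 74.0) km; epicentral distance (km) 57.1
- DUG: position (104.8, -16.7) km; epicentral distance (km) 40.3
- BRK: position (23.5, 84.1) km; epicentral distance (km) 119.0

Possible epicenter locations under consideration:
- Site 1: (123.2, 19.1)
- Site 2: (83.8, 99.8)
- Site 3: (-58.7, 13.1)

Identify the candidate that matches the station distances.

For each candidate, compare |candidate − station| to the reported distance:
Site 1: residuals HOPS 0.0, DUG 0.0, BRK 0.0 → max 0.0 km
Site 2: residuals HOPS 3.7, DUG 78.1, BRK 56.7 → max 78.1 km
Site 3: residuals HOPS 149.7, DUG 125.9, BRK 10.4 → max 149.7 km
Only Site 1 has all residuals ≈ 0.

Site 1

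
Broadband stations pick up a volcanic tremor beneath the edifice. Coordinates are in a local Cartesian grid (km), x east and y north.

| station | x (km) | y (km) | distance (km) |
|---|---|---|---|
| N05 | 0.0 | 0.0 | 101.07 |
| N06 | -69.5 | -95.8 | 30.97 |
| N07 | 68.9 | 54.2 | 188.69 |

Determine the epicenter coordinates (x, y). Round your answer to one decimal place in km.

-76.8 km east, -65.7 km north

Circle about each station: x² + y² = 101.07²; (x + 69.5)² + (y + 95.8)² = 30.97²; (x − 68.9)² + (y − 54.2)² = 188.69².
Subtracting the N05 equation from the N06 and N07 equations removes the quadratic terms:
-139.0 x − 191.6 y = 23263.89
137.8 x + 108.4 y = -17703.92
Solving the 2×2 system: x ≈ -76.8, y ≈ -65.7 km.
Check against N05 (with the unrounded x, y): √(x²+y²) = 101.06 ≈ 101.07 km. ✓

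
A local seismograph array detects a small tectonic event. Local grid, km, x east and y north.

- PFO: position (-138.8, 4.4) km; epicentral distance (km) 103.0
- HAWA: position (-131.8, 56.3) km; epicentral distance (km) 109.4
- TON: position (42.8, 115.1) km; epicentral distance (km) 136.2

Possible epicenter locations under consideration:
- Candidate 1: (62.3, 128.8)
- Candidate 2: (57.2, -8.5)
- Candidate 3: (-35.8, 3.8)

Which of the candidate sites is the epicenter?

Candidate 3

For each candidate, compare |candidate − station| to the reported distance:
Candidate 1: residuals PFO 133.5, HAWA 97.8, TON 112.4 → max 133.5 km
Candidate 2: residuals PFO 93.4, HAWA 90.4, TON 11.8 → max 93.4 km
Candidate 3: residuals PFO 0.0, HAWA 0.0, TON 0.1 → max 0.1 km
Only Candidate 3 has all residuals ≈ 0.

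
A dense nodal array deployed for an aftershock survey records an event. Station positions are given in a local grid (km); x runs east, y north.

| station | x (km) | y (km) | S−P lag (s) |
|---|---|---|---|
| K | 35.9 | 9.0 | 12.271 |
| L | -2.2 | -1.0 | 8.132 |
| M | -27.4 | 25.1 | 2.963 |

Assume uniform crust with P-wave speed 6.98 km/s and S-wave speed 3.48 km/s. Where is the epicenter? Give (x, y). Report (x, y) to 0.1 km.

Distance from S−P lag: d = Δt · v_P v_S / (v_P − v_S) = Δt · (6.98·3.48)/(6.98−3.48) ≈ 6.9401·Δt.
So d_K = 85.16, d_L = 56.44, d_M = 20.56 km.
Circle about each station: (x − 35.9)² + (y − 9.0)² = 85.16²; (x + 2.2)² + (y + 1.0)² = 56.44²; (x + 27.4)² + (y − 25.1)² = 20.56².
Subtracting the K equation from the L and M equations removes the quadratic terms:
-76.2 x − 20.0 y = 2702.78
-126.6 x + 32.2 y = 6840.47
Solving the 2×2 system: x ≈ -44.9, y ≈ 35.9 km.
Check against K (with the unrounded x, y): √((x − 35.9)²+(y − 9.0)²) = 85.16 ≈ 85.16 km. ✓

-44.9 km east, 35.9 km north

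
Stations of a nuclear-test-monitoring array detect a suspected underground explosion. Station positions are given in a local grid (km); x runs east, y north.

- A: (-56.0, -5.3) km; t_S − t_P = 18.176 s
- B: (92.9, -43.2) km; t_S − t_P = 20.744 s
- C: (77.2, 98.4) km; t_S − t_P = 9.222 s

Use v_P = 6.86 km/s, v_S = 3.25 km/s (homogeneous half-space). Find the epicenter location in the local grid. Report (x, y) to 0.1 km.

Distance from S−P lag: d = Δt · v_P v_S / (v_P − v_S) = Δt · (6.86·3.25)/(6.86−3.25) ≈ 6.1759·Δt.
So d_A = 112.25, d_B = 128.11, d_C = 56.95 km.
Circle about each station: (x + 56.0)² + (y + 5.3)² = 112.25²; (x − 92.9)² + (y + 43.2)² = 128.11²; (x − 77.2)² + (y − 98.4)² = 56.95².
Subtracting the A equation from the B and C equations removes the quadratic terms:
297.8 x − 75.8 y = 3520.45
266.4 x + 207.4 y = 21835.07
Solving the 2×2 system: x ≈ 29.1, y ≈ 67.9 km.

29.1 km east, 67.9 km north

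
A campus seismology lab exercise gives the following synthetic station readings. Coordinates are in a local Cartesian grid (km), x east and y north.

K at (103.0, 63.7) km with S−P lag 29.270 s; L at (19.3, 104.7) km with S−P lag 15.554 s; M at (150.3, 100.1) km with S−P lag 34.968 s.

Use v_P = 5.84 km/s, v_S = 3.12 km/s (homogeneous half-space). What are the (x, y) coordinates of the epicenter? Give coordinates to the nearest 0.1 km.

Distance from S−P lag: d = Δt · v_P v_S / (v_P − v_S) = Δt · (5.84·3.12)/(5.84−3.12) ≈ 6.6988·Δt.
So d_K = 196.07, d_L = 104.19, d_M = 234.24 km.
Circle about each station: (x − 103.0)² + (y − 63.7)² = 196.07²; (x − 19.3)² + (y − 104.7)² = 104.19²; (x − 150.3)² + (y − 100.1)² = 234.24².
Subtracting the K equation from the L and M equations removes the quadratic terms:
-167.4 x + 82.0 y = 24255.78
94.6 x + 72.8 y = 1518.48
Solving the 2×2 system: x ≈ -82.3, y ≈ 127.8 km.
Check against K (with the unrounded x, y): √((x − 103.0)²+(y − 63.7)²) = 196.07 ≈ 196.07 km. ✓

x ≈ -82.3 km, y ≈ 127.8 km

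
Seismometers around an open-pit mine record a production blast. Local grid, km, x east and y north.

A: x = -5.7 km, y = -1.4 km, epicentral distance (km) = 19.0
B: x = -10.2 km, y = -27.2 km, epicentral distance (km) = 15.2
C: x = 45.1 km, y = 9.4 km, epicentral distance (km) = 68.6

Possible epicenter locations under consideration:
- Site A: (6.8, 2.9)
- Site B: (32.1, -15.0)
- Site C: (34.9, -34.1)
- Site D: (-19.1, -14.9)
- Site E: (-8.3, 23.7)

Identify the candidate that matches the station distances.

For each candidate, compare |candidate − station| to the reported distance:
Site A: residuals A 5.8, B 19.4, C 29.8 → max 29.8 km
Site B: residuals A 21.2, B 28.8, C 41.0 → max 41.0 km
Site C: residuals A 33.1, B 30.4, C 23.9 → max 33.1 km
Site D: residuals A 0.0, B 0.0, C 0.0 → max 0.0 km
Site E: residuals A 6.2, B 35.7, C 13.3 → max 35.7 km
Only Site D has all residuals ≈ 0.

Site D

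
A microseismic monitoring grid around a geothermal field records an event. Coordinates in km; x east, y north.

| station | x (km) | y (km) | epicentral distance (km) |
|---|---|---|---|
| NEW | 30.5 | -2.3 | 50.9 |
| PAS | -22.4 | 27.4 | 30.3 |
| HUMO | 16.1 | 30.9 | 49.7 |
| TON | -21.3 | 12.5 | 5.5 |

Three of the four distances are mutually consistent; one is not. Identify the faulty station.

TON

Solve using three stations at a time. Using NEW, PAS, HUMO (subtract circle equations pairwise → linear system) gives (x, y) ≈ (-20.4, -2.8).
Distances from that point to each station vs reported:
  NEW: calculated 50.9 vs reported 50.9 → residual 0.0 km
  PAS: calculated 30.3 vs reported 30.3 → residual 0.0 km
  HUMO: calculated 49.7 vs reported 49.7 → residual 0.0 km
  TON: calculated 15.4 vs reported 5.5 → residual 9.9 km
NEW, PAS, HUMO are mutually consistent (residuals ≈ 0); TON is off by 9.9 km.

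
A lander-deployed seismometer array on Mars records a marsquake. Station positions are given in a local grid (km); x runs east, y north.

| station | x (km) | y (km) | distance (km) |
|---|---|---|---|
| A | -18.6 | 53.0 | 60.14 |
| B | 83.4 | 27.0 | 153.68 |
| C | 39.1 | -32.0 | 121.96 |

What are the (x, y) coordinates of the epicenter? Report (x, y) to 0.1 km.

Circle about each station: (x + 18.6)² + (y − 53.0)² = 60.14²; (x − 83.4)² + (y − 27.0)² = 153.68²; (x − 39.1)² + (y + 32.0)² = 121.96².
Subtracting pairs of circle equations eliminates x²+y² and gives linear equations (the radical axes):
204.0 x − 52.0 y = -15471.12
115.4 x − 170.0 y = -11859.57
Solving the 2×2 system: x ≈ -70.2, y ≈ 22.1 km.

(-70.2, 22.1)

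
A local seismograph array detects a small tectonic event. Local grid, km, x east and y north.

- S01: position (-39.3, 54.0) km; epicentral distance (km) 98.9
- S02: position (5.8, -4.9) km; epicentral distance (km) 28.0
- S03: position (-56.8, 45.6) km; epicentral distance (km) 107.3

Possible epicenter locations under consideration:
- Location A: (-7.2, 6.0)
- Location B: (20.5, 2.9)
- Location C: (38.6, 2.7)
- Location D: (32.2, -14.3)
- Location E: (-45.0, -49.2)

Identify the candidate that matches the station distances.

For each candidate, compare |candidate − station| to the reported distance:
Location A: residuals S01 41.2, S02 11.0, S03 43.8 → max 43.8 km
Location B: residuals S01 20.2, S02 11.4, S03 19.0 → max 20.2 km
Location C: residuals S01 5.6, S02 5.7, S03 2.7 → max 5.7 km
Location D: residuals S01 0.0, S02 0.0, S03 0.0 → max 0.0 km
Location E: residuals S01 4.5, S02 39.4, S03 11.8 → max 39.4 km
Only Location D has all residuals ≈ 0.

Location D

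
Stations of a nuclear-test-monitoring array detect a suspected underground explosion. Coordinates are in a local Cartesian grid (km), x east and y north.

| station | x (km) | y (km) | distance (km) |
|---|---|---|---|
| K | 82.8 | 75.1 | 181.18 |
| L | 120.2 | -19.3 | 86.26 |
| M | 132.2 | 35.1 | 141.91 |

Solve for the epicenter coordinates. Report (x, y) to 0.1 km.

106.7 km east, -104.5 km north

Circle about each station: (x − 82.8)² + (y − 75.1)² = 181.18²; (x − 120.2)² + (y + 19.3)² = 86.26²; (x − 132.2)² + (y − 35.1)² = 141.91².
Subtracting the K equation from the L and M equations removes the quadratic terms:
74.8 x − 188.8 y = 27710.08
98.8 x − 80.0 y = 18900.74
Solving the 2×2 system: x ≈ 106.7, y ≈ -104.5 km.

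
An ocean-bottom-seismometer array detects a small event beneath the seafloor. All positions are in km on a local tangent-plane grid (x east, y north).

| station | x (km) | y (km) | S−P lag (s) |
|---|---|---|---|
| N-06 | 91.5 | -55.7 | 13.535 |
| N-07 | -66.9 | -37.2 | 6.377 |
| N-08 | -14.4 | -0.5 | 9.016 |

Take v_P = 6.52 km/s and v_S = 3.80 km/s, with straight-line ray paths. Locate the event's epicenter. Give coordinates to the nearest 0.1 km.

-29.1 km east, -81.3 km north

Distance from S−P lag: d = Δt · v_P v_S / (v_P − v_S) = Δt · (6.52·3.80)/(6.52−3.80) ≈ 9.1088·Δt.
So d_N-06 = 123.29, d_N-07 = 58.09, d_N-08 = 82.13 km.
Circle about each station: (x − 91.5)² + (y + 55.7)² = 123.29²; (x + 66.9)² + (y + 37.2)² = 58.09²; (x + 14.4)² + (y + 0.5)² = 82.13².
Subtracting pairs of circle equations eliminates x²+y² and gives linear equations (the radical axes):
-316.8 x + 37.0 y = 6210.69
-211.8 x + 110.4 y = -2812.04
Solving the 2×2 system: x ≈ -29.1, y ≈ -81.3 km.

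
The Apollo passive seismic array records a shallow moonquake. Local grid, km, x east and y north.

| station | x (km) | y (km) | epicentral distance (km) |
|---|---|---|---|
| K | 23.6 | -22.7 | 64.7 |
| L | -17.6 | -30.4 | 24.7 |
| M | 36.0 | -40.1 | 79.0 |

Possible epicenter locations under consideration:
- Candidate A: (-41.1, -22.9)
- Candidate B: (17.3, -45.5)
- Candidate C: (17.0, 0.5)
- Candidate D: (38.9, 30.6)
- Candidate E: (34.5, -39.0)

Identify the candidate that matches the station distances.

For each candidate, compare |candidate − station| to the reported distance:
Candidate A: residuals K 0.0, L 0.0, M 0.0 → max 0.0 km
Candidate B: residuals K 41.0, L 13.3, M 59.5 → max 59.5 km
Candidate C: residuals K 40.6, L 21.7, M 34.2 → max 40.6 km
Candidate D: residuals K 9.2, L 58.4, M 8.2 → max 58.4 km
Candidate E: residuals K 45.1, L 28.1, M 77.1 → max 77.1 km
Only Candidate A has all residuals ≈ 0.

Candidate A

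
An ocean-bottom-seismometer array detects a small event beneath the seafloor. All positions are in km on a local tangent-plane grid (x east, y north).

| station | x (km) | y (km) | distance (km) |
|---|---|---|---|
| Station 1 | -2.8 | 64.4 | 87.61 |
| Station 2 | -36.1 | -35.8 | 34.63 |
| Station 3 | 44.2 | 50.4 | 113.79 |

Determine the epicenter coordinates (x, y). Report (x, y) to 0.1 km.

x ≈ -54.4 km, y ≈ -6.4 km

Circle about each station: (x + 2.8)² + (y − 64.4)² = 87.61²; (x + 36.1)² + (y + 35.8)² = 34.63²; (x − 44.2)² + (y − 50.4)² = 113.79².
Subtracting the Station 1 equation from the Station 2 and Station 3 equations removes the quadratic terms:
-66.6 x − 200.4 y = 4905.93
94.0 x − 28.0 y = -4934.05
Solving the 2×2 system: x ≈ -54.4, y ≈ -6.4 km.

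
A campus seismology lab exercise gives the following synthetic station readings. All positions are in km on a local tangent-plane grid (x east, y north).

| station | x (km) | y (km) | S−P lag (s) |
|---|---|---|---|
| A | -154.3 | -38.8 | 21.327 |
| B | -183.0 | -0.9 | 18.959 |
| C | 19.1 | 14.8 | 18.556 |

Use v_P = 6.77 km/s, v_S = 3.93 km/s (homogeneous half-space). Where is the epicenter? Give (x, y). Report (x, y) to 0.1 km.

(-89.8, 150.3)

Distance from S−P lag: d = Δt · v_P v_S / (v_P − v_S) = Δt · (6.77·3.93)/(6.77−3.93) ≈ 9.3683·Δt.
So d_A = 199.80, d_B = 177.61, d_C = 173.84 km.
Circle about each station: (x + 154.3)² + (y + 38.8)² = 199.80²; (x + 183.0)² + (y + 0.9)² = 177.61²; (x − 19.1)² + (y − 14.8)² = 173.84².
Subtracting the A equation from the B and C equations removes the quadratic terms:
-57.4 x + 75.8 y = 16550.61
346.8 x + 107.2 y = -15030.39
Solving the 2×2 system: x ≈ -89.8, y ≈ 150.3 km.
Check against A (with the unrounded x, y): √((x + 154.3)²+(y + 38.8)²) = 199.83 ≈ 199.80 km. ✓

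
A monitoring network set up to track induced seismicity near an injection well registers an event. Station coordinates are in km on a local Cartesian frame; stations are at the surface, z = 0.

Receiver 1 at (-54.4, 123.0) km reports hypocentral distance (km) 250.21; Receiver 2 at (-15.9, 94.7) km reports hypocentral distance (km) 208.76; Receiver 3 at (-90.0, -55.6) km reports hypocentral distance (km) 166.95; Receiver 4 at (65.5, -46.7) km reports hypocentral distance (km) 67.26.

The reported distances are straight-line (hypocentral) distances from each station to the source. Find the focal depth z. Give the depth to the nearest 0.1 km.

Each station gives a sphere (x−x_i)² + (y−y_i)² + z² = d_i² (stations at z=0).
Subtracting the Receiver 1 sphere from Receiver 2 and Receiver 3: z² cancels, leaving linear equations in x and y:
77.0 x − 56.6 y = 10156.85
-71.2 x − 357.2 y = 27835.74
Solving: x ≈ 65.089, y ≈ -90.902 km (keep extra digits for the depth step; rounded: 65.1, -90.9).
Then from the Receiver 1 sphere: z² = 250.21² − (x + 54.4)² − (y − 123.0)² with x = 65.089, y = -90.902, so z ≈ 50.728 ≈ 50.7 km.

depth ≈ 50.7 km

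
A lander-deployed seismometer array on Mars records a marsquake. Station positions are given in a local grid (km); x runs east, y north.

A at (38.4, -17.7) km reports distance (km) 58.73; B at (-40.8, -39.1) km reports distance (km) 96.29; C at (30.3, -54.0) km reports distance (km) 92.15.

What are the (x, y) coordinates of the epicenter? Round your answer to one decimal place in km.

Circle about each station: (x − 38.4)² + (y + 17.7)² = 58.73²; (x + 40.8)² + (y + 39.1)² = 96.29²; (x − 30.3)² + (y + 54.0)² = 92.15².
Subtracting pairs of circle equations eliminates x²+y² and gives linear equations (the radical axes):
-158.4 x − 42.8 y = -4416.95
-16.2 x − 72.6 y = -2996.17
Solving the 2×2 system: x ≈ 17.8, y ≈ 37.3 km.

(17.8, 37.3)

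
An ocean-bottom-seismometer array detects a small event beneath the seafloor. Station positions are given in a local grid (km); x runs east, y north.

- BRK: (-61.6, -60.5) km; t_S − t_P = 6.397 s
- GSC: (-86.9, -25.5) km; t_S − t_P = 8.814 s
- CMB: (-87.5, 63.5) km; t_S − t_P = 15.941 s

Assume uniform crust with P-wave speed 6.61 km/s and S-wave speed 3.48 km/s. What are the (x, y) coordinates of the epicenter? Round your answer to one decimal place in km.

(-22.7, -34.1)

Distance from S−P lag: d = Δt · v_P v_S / (v_P − v_S) = Δt · (6.61·3.48)/(6.61−3.48) ≈ 7.3491·Δt.
So d_BRK = 47.01, d_GSC = 64.78, d_CMB = 117.15 km.
Circle about each station: (x + 61.6)² + (y + 60.5)² = 47.01²; (x + 86.9)² + (y + 25.5)² = 64.78²; (x + 87.5)² + (y − 63.5)² = 117.15².
Subtracting the BRK equation from the GSC and CMB equations removes the quadratic terms:
-50.6 x + 70.0 y = -1239.46
-51.8 x + 248.0 y = -7280.49
Solving the 2×2 system: x ≈ -22.7, y ≈ -34.1 km.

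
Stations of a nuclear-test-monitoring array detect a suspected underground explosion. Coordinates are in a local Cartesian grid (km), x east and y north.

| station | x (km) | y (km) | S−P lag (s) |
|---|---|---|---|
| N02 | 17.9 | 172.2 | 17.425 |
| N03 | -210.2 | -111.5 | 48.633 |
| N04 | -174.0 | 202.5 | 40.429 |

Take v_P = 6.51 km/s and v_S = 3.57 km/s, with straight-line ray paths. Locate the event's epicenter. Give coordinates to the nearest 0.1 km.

x ≈ 122.0 km, y ≈ 82.0 km

Distance from S−P lag: d = Δt · v_P v_S / (v_P − v_S) = Δt · (6.51·3.57)/(6.51−3.57) ≈ 7.9050·Δt.
So d_N02 = 137.74, d_N03 = 384.44, d_N04 = 319.59 km.
Circle about each station: (x − 17.9)² + (y − 172.2)² = 137.74²; (x + 210.2)² + (y + 111.5)² = 384.44²; (x + 174.0)² + (y − 202.5)² = 319.59².
Subtracting the N02 equation from the N03 and N04 equations removes the quadratic terms:
-456.2 x − 567.4 y = -102178.77
-383.8 x + 60.6 y = -41856.46
Solving the 2×2 system: x ≈ 122.0, y ≈ 82.0 km.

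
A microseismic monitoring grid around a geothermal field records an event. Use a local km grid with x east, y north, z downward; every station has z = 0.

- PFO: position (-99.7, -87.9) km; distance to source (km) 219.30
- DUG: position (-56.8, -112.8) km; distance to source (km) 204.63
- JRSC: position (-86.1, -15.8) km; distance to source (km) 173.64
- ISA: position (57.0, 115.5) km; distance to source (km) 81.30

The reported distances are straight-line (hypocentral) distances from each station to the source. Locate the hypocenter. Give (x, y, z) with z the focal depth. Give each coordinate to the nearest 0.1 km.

x ≈ 76.1 km, y ≈ 40.7 km, depth ≈ 25.5 km

Each station gives a sphere (x−x_i)² + (y−y_i)² + z² = d_i² (stations at z=0).
Subtracting the PFO sphere from DUG and JRSC: z² cancels, leaving linear equations in x and y:
85.8 x − 49.8 y = 4502.63
27.2 x + 144.2 y = 7937.99
Solving: x ≈ 76.098, y ≈ 40.694 km (keep extra digits for the depth step; rounded: 76.1, 40.7).
Then from the PFO sphere: z² = 219.30² − (x + 99.7)² − (y + 87.9)² with x = 76.098, y = 40.694, so z ≈ 25.517 ≈ 25.5 km.
Check against ISA (with the unrounded solution): distance 81.31 ≈ 81.30 km. ✓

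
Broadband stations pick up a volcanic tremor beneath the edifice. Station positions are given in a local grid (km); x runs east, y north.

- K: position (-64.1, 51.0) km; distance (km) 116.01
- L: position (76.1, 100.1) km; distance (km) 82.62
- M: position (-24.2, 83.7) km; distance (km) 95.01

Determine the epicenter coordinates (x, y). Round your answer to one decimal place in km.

Circle about each station: (x + 64.1)² + (y − 51.0)² = 116.01²; (x − 76.1)² + (y − 100.1)² = 82.62²; (x + 24.2)² + (y − 83.7)² = 95.01².
Subtracting the K equation from the L and M equations removes the quadratic terms:
280.4 x + 98.2 y = 15733.67
79.8 x + 65.4 y = 5312.94
Solving the 2×2 system: x ≈ 48.3, y ≈ 22.3 km.

(48.3, 22.3)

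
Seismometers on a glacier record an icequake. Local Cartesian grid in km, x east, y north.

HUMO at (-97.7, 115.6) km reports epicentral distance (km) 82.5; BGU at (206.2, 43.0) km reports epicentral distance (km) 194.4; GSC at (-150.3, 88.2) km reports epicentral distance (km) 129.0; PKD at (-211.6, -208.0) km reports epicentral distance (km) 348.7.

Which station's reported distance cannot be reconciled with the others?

BGU

Solve using three stations at a time. Using HUMO, GSC, PKD (subtract circle equations pairwise → linear system) gives (x, y) ≈ (-21.3, 84.2).
Distances from that point to each station vs reported:
  HUMO: calculated 82.6 vs reported 82.5 → residual 0.1 km
  BGU: calculated 231.2 vs reported 194.4 → residual 36.8 km
  GSC: calculated 129.1 vs reported 129.0 → residual 0.1 km
  PKD: calculated 348.7 vs reported 348.7 → residual 0.0 km
HUMO, GSC, PKD are mutually consistent (residuals ≈ 0); BGU is off by 36.8 km.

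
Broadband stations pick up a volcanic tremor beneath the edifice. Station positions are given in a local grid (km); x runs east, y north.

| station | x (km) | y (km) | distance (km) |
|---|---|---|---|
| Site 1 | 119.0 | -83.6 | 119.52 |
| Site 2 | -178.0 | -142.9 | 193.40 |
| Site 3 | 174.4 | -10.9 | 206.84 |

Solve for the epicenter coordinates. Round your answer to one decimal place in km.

x ≈ 15.4 km, y ≈ -143.2 km

Circle about each station: (x − 119.0)² + (y + 83.6)² = 119.52²; (x + 178.0)² + (y + 142.9)² = 193.40²; (x − 174.4)² + (y + 10.9)² = 206.84².
Subtracting the Site 1 equation from the Site 2 and Site 3 equations removes the quadratic terms:
-594.0 x − 118.6 y = 7835.92
110.8 x + 145.4 y = -19113.55
Solving the 2×2 system: x ≈ 15.4, y ≈ -143.2 km.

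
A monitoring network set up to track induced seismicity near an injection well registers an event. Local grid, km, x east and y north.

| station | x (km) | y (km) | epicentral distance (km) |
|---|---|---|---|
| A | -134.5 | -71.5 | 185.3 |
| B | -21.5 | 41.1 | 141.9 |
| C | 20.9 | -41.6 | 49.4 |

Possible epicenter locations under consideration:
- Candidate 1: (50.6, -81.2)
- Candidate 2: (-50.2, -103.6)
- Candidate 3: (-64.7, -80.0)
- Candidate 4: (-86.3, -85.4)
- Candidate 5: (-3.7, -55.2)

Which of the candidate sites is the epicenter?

Candidate 1

For each candidate, compare |candidate − station| to the reported distance:
Candidate 1: residuals A 0.1, B 0.1, C 0.1 → max 0.1 km
Candidate 2: residuals A 95.1, B 5.6, C 44.9 → max 95.1 km
Candidate 3: residuals A 115.0, B 13.3, C 44.4 → max 115.0 km
Candidate 4: residuals A 135.1, B 0.2, C 66.4 → max 135.1 km
Candidate 5: residuals A 53.5, B 44.0, C 21.3 → max 53.5 km
Only Candidate 1 has all residuals ≈ 0.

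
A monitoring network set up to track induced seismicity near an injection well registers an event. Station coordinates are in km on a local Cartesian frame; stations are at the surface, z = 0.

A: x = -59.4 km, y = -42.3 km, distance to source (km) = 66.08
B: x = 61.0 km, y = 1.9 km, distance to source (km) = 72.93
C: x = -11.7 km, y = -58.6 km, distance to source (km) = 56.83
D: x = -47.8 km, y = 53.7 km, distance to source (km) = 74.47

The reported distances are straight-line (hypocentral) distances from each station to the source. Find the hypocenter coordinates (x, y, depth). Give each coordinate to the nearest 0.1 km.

Each station gives a sphere (x−x_i)² + (y−y_i)² + z² = d_i² (stations at z=0).
Subtracting the A sphere from B and C: z² cancels, leaving linear equations in x and y:
240.8 x + 88.4 y = -2545.26
95.4 x − 32.6 y = -609.88
Solving: x ≈ -8.407, y ≈ -5.893 km (keep extra digits for the depth step; rounded: -8.4, -5.9).
Then from the A sphere: z² = 66.08² − (x + 59.4)² − (y + 42.3)² with x = -8.407, y = -5.893, so z ≈ 20.995 ≈ 21.0 km.

x ≈ -8.4 km, y ≈ -5.9 km, depth ≈ 21.0 km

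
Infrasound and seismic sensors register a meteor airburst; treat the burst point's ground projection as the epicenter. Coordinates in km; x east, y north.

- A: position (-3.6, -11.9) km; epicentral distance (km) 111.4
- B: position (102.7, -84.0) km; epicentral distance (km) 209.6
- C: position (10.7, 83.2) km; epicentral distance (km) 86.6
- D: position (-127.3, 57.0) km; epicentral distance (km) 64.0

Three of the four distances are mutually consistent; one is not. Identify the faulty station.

A

Solve using three stations at a time. Using B, C, D (subtract circle equations pairwise → linear system) gives (x, y) ≈ (-65.2, 41.5).
Distances from that point to each station vs reported:
  A: calculated 81.5 vs reported 111.4 → residual 29.9 km
  B: calculated 209.6 vs reported 209.6 → residual 0.0 km
  C: calculated 86.6 vs reported 86.6 → residual 0.0 km
  D: calculated 64.0 vs reported 64.0 → residual 0.0 km
B, C, D are mutually consistent (residuals ≈ 0); A is off by 29.9 km.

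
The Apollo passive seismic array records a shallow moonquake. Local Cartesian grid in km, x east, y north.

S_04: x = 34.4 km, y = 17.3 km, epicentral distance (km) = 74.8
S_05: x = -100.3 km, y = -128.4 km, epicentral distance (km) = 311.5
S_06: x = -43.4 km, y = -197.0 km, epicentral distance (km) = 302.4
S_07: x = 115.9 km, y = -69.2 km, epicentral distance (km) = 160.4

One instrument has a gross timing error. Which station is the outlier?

S_05

Solve using three stations at a time. Using S_04, S_06, S_07 (subtract circle equations pairwise → linear system) gives (x, y) ≈ (68.3, 84.0).
Distances from that point to each station vs reported:
  S_04: calculated 74.8 vs reported 74.8 → residual 0.0 km
  S_05: calculated 271.2 vs reported 311.5 → residual 40.3 km
  S_06: calculated 302.4 vs reported 302.4 → residual 0.0 km
  S_07: calculated 160.4 vs reported 160.4 → residual 0.0 km
S_04, S_06, S_07 are mutually consistent (residuals ≈ 0); S_05 is off by 40.3 km.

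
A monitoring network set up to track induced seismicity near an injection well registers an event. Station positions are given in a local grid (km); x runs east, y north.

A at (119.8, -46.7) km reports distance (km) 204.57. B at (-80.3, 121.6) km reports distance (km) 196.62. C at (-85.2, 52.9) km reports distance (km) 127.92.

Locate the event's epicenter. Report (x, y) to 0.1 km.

(-82.8, -75.0)

Circle about each station: (x − 119.8)² + (y + 46.7)² = 204.57²; (x + 80.3)² + (y − 121.6)² = 196.62²; (x + 85.2)² + (y − 52.9)² = 127.92².
Subtracting the A equation from the B and C equations removes the quadratic terms:
-400.2 x + 336.6 y = 7891.18
-410.0 x + 199.2 y = 19009.88
Solving the 2×2 system: x ≈ -82.8, y ≈ -75.0 km.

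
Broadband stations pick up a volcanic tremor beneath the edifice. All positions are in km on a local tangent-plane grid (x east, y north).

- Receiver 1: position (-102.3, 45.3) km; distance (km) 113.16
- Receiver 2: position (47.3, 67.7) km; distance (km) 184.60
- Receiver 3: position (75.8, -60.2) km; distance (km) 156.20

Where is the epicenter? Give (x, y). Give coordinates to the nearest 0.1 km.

Circle about each station: (x + 102.3)² + (y − 45.3)² = 113.16²; (x − 47.3)² + (y − 67.7)² = 184.60²; (x − 75.8)² + (y + 60.2)² = 156.20².
Subtracting the Receiver 1 equation from the Receiver 2 and Receiver 3 equations removes the quadratic terms:
299.2 x + 44.8 y = -26968.77
356.2 x − 211.0 y = -14740.95
Solving the 2×2 system: x ≈ -80.3, y ≈ -65.7 km.

x ≈ -80.3 km, y ≈ -65.7 km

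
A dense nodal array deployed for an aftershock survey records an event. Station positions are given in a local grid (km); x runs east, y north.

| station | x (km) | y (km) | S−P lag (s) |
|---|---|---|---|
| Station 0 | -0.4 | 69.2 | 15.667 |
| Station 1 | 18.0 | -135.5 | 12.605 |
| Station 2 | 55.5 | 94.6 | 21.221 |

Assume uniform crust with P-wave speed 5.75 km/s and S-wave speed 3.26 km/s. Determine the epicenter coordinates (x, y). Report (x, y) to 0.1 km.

Distance from S−P lag: d = Δt · v_P v_S / (v_P − v_S) = Δt · (5.75·3.26)/(5.75−3.26) ≈ 7.5281·Δt.
So d_Station 0 = 117.94, d_Station 1 = 94.89, d_Station 2 = 159.75 km.
Circle about each station: (x + 0.4)² + (y − 69.2)² = 117.94²; (x − 18.0)² + (y + 135.5)² = 94.89²; (x − 55.5)² + (y − 94.6)² = 159.75².
Subtracting the Station 0 equation from the Station 1 and Station 2 equations removes the quadratic terms:
36.8 x − 409.4 y = 18801.18
111.8 x + 50.8 y = -4369.61
Solving the 2×2 system: x ≈ -17.5, y ≈ -47.5 km.

x ≈ -17.5 km, y ≈ -47.5 km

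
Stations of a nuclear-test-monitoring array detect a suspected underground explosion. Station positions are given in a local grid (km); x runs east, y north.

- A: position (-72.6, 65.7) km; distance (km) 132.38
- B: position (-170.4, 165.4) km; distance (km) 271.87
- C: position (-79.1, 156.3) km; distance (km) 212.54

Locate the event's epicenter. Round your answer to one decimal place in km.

Circle about each station: (x + 72.6)² + (y − 65.7)² = 132.38²; (x + 170.4)² + (y − 165.4)² = 271.87²; (x + 79.1)² + (y − 156.3)² = 212.54².
Subtracting pairs of circle equations eliminates x²+y² and gives linear equations (the radical axes):
-195.6 x + 199.4 y = -9582.76
-13.0 x + 181.2 y = -6549.54
Solving the 2×2 system: x ≈ 13.1, y ≈ -35.2 km.

x ≈ 13.1 km, y ≈ -35.2 km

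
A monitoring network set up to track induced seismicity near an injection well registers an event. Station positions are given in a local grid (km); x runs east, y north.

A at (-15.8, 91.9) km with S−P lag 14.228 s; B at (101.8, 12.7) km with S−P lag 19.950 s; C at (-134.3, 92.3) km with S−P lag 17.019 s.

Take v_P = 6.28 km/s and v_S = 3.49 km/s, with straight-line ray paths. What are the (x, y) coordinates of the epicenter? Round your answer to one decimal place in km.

(-52.7, -13.6)

Distance from S−P lag: d = Δt · v_P v_S / (v_P − v_S) = Δt · (6.28·3.49)/(6.28−3.49) ≈ 7.8556·Δt.
So d_A = 111.77, d_B = 156.72, d_C = 133.69 km.
Circle about each station: (x + 15.8)² + (y − 91.9)² = 111.77²; (x − 101.8)² + (y − 12.7)² = 156.72²; (x + 134.3)² + (y − 92.3)² = 133.69².
Subtracting the A equation from the B and C equations removes the quadratic terms:
235.2 x − 158.4 y = -10239.35
-237.0 x + 0.8 y = 12480.05
Solving the 2×2 system: x ≈ -52.7, y ≈ -13.6 km.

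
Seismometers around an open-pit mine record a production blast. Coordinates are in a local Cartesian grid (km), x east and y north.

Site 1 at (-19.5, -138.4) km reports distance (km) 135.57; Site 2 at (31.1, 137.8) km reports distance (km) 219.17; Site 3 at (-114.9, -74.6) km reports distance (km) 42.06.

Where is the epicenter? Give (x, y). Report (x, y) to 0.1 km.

(-105.5, -33.6)

Circle about each station: (x + 19.5)² + (y + 138.4)² = 135.57²; (x − 31.1)² + (y − 137.8)² = 219.17²; (x + 114.9)² + (y + 74.6)² = 42.06².
Subtracting pairs of circle equations eliminates x²+y² and gives linear equations (the radical axes):
101.2 x + 552.4 y = -29235.02
-190.8 x + 127.6 y = 15842.54
Solving the 2×2 system: x ≈ -105.5, y ≈ -33.6 km.
Check against Site 1 (with the unrounded x, y): √((x + 19.5)²+(y + 138.4)²) = 135.57 ≈ 135.57 km. ✓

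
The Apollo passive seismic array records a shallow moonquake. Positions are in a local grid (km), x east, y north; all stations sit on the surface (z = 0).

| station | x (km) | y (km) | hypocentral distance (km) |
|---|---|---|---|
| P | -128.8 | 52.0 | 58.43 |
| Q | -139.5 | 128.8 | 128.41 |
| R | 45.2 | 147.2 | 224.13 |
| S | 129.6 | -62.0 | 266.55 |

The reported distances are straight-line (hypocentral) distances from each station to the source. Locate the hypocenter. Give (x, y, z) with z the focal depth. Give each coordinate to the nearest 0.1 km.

(-125.4, 6.5, 36.5)

Each station gives a sphere (x−x_i)² + (y−y_i)² + z² = d_i² (stations at z=0).
Subtracting the P sphere from Q and R: z² cancels, leaving linear equations in x and y:
-21.4 x + 153.6 y = 3681.19
348.0 x + 190.4 y = -42402.75
Solving: x ≈ -125.401, y ≈ 6.495 km (keep extra digits for the depth step; rounded: -125.4, 6.5).
Then from the P sphere: z² = 58.43² − (x + 128.8)² − (y − 52.0)² with x = -125.401, y = 6.495, so z ≈ 36.494 ≈ 36.5 km.
Check against S (with the unrounded solution): distance 266.55 ≈ 266.55 km. ✓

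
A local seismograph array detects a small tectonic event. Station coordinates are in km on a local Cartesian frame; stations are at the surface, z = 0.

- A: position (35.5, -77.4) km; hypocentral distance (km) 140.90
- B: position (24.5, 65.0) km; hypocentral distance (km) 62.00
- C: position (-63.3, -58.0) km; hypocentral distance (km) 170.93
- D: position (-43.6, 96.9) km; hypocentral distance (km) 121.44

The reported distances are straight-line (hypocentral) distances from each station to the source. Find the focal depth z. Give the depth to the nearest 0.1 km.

Each station gives a sphere (x−x_i)² + (y−y_i)² + z² = d_i² (stations at z=0).
Subtracting the A sphere from B and C: z² cancels, leaving linear equations in x and y:
-22.0 x + 284.8 y = 13583.05
-197.6 x + 38.8 y = -9244.37
Solving: x ≈ 57.013, y ≈ 52.097 km (keep extra digits for the depth step; rounded: 57.0, 52.1).
Then from the A sphere: z² = 140.90² − (x − 35.5)² − (y + 77.4)² with x = 57.013, y = 52.097, so z ≈ 51.191 ≈ 51.2 km.

depth ≈ 51.2 km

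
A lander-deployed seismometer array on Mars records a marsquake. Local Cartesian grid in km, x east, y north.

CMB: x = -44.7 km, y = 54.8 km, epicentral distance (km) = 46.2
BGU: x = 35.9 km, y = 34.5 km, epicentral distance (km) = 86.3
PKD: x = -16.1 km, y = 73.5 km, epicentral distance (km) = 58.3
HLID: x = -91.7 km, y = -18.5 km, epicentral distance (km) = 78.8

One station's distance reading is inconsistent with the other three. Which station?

BGU

Solve using three stations at a time. Using CMB, PKD, HLID (subtract circle equations pairwise → linear system) gives (x, y) ≈ (-20.7, 15.5).
Distances from that point to each station vs reported:
  CMB: calculated 46.1 vs reported 46.2 → residual 0.1 km
  BGU: calculated 59.7 vs reported 86.3 → residual 26.6 km
  PKD: calculated 58.2 vs reported 58.3 → residual 0.1 km
  HLID: calculated 78.7 vs reported 78.8 → residual 0.1 km
CMB, PKD, HLID are mutually consistent (residuals ≈ 0); BGU is off by 26.6 km.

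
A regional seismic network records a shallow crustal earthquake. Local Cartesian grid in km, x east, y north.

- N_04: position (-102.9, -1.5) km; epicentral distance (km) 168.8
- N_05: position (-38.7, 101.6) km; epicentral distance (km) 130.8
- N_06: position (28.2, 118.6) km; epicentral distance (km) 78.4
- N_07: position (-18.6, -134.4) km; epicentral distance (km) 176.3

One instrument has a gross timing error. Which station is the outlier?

Solve using three stations at a time. Using N_04, N_05, N_07 (subtract circle equations pairwise → linear system) gives (x, y) ≈ (64.3, 21.1).
Distances from that point to each station vs reported:
  N_04: calculated 168.7 vs reported 168.8 → residual 0.1 km
  N_05: calculated 130.7 vs reported 130.8 → residual 0.1 km
  N_06: calculated 104.0 vs reported 78.4 → residual 25.6 km
  N_07: calculated 176.2 vs reported 176.3 → residual 0.1 km
N_04, N_05, N_07 are mutually consistent (residuals ≈ 0); N_06 is off by 25.6 km.

N_06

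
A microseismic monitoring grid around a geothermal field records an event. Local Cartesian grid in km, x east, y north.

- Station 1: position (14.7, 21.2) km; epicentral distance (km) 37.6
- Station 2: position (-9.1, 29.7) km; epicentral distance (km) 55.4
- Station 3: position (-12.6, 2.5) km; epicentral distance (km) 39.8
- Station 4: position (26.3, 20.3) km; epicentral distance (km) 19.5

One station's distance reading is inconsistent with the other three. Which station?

Station 4

Solve using three stations at a time. Using Station 1, Station 2, Station 3 (subtract circle equations pairwise → linear system) gives (x, y) ≈ (22.9, -15.5).
Distances from that point to each station vs reported:
  Station 1: calculated 37.7 vs reported 37.6 → residual 0.1 km
  Station 2: calculated 55.4 vs reported 55.4 → residual 0.0 km
  Station 3: calculated 39.9 vs reported 39.8 → residual 0.1 km
  Station 4: calculated 36.0 vs reported 19.5 → residual 16.5 km
Station 1, Station 2, Station 3 are mutually consistent (residuals ≈ 0); Station 4 is off by 16.5 km.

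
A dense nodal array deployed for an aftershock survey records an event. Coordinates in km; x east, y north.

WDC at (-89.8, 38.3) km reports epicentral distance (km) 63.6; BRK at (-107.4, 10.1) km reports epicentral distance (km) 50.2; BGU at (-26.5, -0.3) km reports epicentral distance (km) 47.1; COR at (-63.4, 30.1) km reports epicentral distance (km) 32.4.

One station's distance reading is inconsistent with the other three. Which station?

Solve using three stations at a time. Using WDC, BRK, BGU (subtract circle equations pairwise → linear system) gives (x, y) ≈ (-68.5, -21.6).
Distances from that point to each station vs reported:
  WDC: calculated 63.6 vs reported 63.6 → residual 0.0 km
  BRK: calculated 50.2 vs reported 50.2 → residual 0.0 km
  BGU: calculated 47.1 vs reported 47.1 → residual 0.0 km
  COR: calculated 52.0 vs reported 32.4 → residual 19.6 km
WDC, BRK, BGU are mutually consistent (residuals ≈ 0); COR is off by 19.6 km.

COR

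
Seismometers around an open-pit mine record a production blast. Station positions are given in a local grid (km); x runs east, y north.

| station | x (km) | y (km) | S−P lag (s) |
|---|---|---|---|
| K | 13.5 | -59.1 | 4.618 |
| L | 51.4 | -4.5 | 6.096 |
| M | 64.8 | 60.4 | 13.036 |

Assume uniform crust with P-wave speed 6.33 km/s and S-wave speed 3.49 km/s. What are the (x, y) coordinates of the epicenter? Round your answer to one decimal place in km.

x ≈ 8.0 km, y ≈ -23.6 km

Distance from S−P lag: d = Δt · v_P v_S / (v_P − v_S) = Δt · (6.33·3.49)/(6.33−3.49) ≈ 7.7788·Δt.
So d_K = 35.92, d_L = 47.42, d_M = 101.40 km.
Circle about each station: (x − 13.5)² + (y + 59.1)² = 35.92²; (x − 51.4)² + (y + 4.5)² = 47.42²; (x − 64.8)² + (y − 60.4)² = 101.40².
Subtracting pairs of circle equations eliminates x²+y² and gives linear equations (the radical axes):
75.8 x + 109.2 y = -1971.26
102.6 x + 239.0 y = -4819.57
Solving the 2×2 system: x ≈ 8.0, y ≈ -23.6 km.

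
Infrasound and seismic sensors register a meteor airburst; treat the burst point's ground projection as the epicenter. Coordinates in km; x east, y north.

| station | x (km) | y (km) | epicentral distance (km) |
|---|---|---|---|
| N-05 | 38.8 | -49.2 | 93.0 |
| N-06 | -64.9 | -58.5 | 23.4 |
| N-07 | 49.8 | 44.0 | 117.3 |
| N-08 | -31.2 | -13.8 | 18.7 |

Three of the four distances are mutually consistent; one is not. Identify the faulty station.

Solve using three stations at a time. Using N-05, N-07, N-08 (subtract circle equations pairwise → linear system) gives (x, y) ≈ (-49.2, -19.0).
Distances from that point to each station vs reported:
  N-05: calculated 93.0 vs reported 93.0 → residual 0.0 km
  N-06: calculated 42.5 vs reported 23.4 → residual 19.1 km
  N-07: calculated 117.3 vs reported 117.3 → residual 0.0 km
  N-08: calculated 18.7 vs reported 18.7 → residual 0.0 km
N-05, N-07, N-08 are mutually consistent (residuals ≈ 0); N-06 is off by 19.1 km.

N-06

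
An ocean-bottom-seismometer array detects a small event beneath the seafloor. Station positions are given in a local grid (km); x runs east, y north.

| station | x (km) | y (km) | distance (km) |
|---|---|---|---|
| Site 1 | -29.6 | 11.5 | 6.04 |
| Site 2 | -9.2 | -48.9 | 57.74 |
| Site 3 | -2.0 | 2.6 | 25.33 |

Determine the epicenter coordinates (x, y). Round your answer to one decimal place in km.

(-27.1, 6.0)

Circle about each station: (x + 29.6)² + (y − 11.5)² = 6.04²; (x + 9.2)² + (y + 48.9)² = 57.74²; (x + 2.0)² + (y − 2.6)² = 25.33².
Subtracting the Site 1 equation from the Site 2 and Site 3 equations removes the quadratic terms:
40.8 x − 120.8 y = -1829.99
55.2 x − 17.8 y = -1602.78
Solving the 2×2 system: x ≈ -27.1, y ≈ 6.0 km.
Check against Site 1 (with the unrounded x, y): √((x + 29.6)²+(y − 11.5)²) = 6.04 ≈ 6.04 km. ✓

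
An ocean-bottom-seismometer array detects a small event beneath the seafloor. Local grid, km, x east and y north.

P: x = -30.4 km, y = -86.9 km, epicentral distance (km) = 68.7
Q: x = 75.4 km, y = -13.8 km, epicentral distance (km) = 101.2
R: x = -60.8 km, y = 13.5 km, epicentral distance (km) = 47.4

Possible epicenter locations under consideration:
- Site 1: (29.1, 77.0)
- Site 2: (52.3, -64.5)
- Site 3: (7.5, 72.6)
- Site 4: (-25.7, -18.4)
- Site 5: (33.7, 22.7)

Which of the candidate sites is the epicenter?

Site 4

For each candidate, compare |candidate − station| to the reported distance:
Site 1: residuals P 105.7, Q 0.7, R 62.7 → max 105.7 km
Site 2: residuals P 17.0, Q 45.5, R 90.0 → max 90.0 km
Site 3: residuals P 95.2, Q 8.7, R 42.9 → max 95.2 km
Site 4: residuals P 0.0, Q 0.0, R 0.0 → max 0.0 km
Site 5: residuals P 58.3, Q 45.8, R 47.5 → max 58.3 km
Only Site 4 has all residuals ≈ 0.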